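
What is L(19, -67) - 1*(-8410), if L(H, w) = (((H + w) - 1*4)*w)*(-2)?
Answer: 1442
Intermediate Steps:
L(H, w) = -2*w*(-4 + H + w) (L(H, w) = (((H + w) - 4)*w)*(-2) = ((-4 + H + w)*w)*(-2) = (w*(-4 + H + w))*(-2) = -2*w*(-4 + H + w))
L(19, -67) - 1*(-8410) = 2*(-67)*(4 - 1*19 - 1*(-67)) - 1*(-8410) = 2*(-67)*(4 - 19 + 67) + 8410 = 2*(-67)*52 + 8410 = -6968 + 8410 = 1442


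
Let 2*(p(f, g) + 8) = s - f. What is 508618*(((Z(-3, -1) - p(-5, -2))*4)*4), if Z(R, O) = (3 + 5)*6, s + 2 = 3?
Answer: 431308064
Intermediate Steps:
s = 1 (s = -2 + 3 = 1)
p(f, g) = -15/2 - f/2 (p(f, g) = -8 + (1 - f)/2 = -8 + (½ - f/2) = -15/2 - f/2)
Z(R, O) = 48 (Z(R, O) = 8*6 = 48)
508618*(((Z(-3, -1) - p(-5, -2))*4)*4) = 508618*(((48 - (-15/2 - ½*(-5)))*4)*4) = 508618*(((48 - (-15/2 + 5/2))*4)*4) = 508618*(((48 - 1*(-5))*4)*4) = 508618*(((48 + 5)*4)*4) = 508618*((53*4)*4) = 508618*(212*4) = 508618*848 = 431308064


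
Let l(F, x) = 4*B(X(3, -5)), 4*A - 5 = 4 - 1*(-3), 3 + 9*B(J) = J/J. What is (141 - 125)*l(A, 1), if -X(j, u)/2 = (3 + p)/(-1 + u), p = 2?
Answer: -128/9 ≈ -14.222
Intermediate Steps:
X(j, u) = -10/(-1 + u) (X(j, u) = -2*(3 + 2)/(-1 + u) = -10/(-1 + u))
B(J) = -2/9 (B(J) = -⅓ + (J/J)/9 = -⅓ + (⅑)*1 = -⅓ + ⅑ = -2/9)
A = 3 (A = 5/4 + (4 - 1*(-3))/4 = 5/4 + (4 + 3)/4 = 5/4 + (¼)*7 = 5/4 + 7/4 = 3)
l(F, x) = -8/9 (l(F, x) = 4*(-2/9) = -8/9)
(141 - 125)*l(A, 1) = (141 - 125)*(-8/9) = 16*(-8/9) = -128/9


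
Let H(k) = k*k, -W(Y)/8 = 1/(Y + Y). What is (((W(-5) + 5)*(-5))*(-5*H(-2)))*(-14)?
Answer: -8120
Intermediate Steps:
W(Y) = -4/Y (W(Y) = -8/(Y + Y) = -8*1/(2*Y) = -4/Y)
H(k) = k**2
(((W(-5) + 5)*(-5))*(-5*H(-2)))*(-14) = (((-4/(-5) + 5)*(-5))*(-5*(-2)**2))*(-14) = (((-4*(-1/5) + 5)*(-5))*(-5*4))*(-14) = (((4/5 + 5)*(-5))*(-20))*(-14) = (((29/5)*(-5))*(-20))*(-14) = -29*(-20)*(-14) = 580*(-14) = -8120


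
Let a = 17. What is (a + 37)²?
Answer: 2916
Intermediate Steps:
(a + 37)² = (17 + 37)² = 54² = 2916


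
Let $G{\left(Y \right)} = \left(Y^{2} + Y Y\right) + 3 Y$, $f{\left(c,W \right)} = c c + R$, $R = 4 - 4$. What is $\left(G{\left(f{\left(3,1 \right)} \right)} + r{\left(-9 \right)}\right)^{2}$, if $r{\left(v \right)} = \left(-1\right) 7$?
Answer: $33124$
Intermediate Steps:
$R = 0$
$f{\left(c,W \right)} = c^{2}$ ($f{\left(c,W \right)} = c c + 0 = c^{2} + 0 = c^{2}$)
$G{\left(Y \right)} = 2 Y^{2} + 3 Y$ ($G{\left(Y \right)} = \left(Y^{2} + Y^{2}\right) + 3 Y = 2 Y^{2} + 3 Y$)
$r{\left(v \right)} = -7$
$\left(G{\left(f{\left(3,1 \right)} \right)} + r{\left(-9 \right)}\right)^{2} = \left(3^{2} \left(3 + 2 \cdot 3^{2}\right) - 7\right)^{2} = \left(9 \left(3 + 2 \cdot 9\right) - 7\right)^{2} = \left(9 \left(3 + 18\right) - 7\right)^{2} = \left(9 \cdot 21 - 7\right)^{2} = \left(189 - 7\right)^{2} = 182^{2} = 33124$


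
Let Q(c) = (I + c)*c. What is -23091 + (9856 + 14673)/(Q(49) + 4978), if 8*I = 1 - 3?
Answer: -680324381/29467 ≈ -23088.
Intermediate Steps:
I = -¼ (I = (1 - 3)/8 = (⅛)*(-2) = -¼ ≈ -0.25000)
Q(c) = c*(-¼ + c) (Q(c) = (-¼ + c)*c = c*(-¼ + c))
-23091 + (9856 + 14673)/(Q(49) + 4978) = -23091 + (9856 + 14673)/(49*(-¼ + 49) + 4978) = -23091 + 24529/(49*(195/4) + 4978) = -23091 + 24529/(9555/4 + 4978) = -23091 + 24529/(29467/4) = -23091 + 24529*(4/29467) = -23091 + 98116/29467 = -680324381/29467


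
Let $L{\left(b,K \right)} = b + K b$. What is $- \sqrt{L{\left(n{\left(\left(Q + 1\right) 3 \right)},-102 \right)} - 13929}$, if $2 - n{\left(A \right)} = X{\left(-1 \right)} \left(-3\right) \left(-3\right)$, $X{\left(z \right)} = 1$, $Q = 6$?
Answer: $- i \sqrt{13222} \approx - 114.99 i$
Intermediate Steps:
$n{\left(A \right)} = -7$ ($n{\left(A \right)} = 2 - 1 \left(-3\right) \left(-3\right) = 2 - \left(-3\right) \left(-3\right) = 2 - 9 = -7$)
$- \sqrt{L{\left(n{\left(\left(Q + 1\right) 3 \right)},-102 \right)} - 13929} = - \sqrt{- 7 \left(1 - 102\right) - 13929} = - \sqrt{\left(-7\right) \left(-101\right) - 13929} = - \sqrt{707 - 13929} = - \sqrt{-13222} = - i \sqrt{13222}$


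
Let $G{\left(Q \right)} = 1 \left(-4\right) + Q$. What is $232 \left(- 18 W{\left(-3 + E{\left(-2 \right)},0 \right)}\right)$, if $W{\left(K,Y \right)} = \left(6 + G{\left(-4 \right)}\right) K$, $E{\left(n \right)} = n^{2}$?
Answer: $8352$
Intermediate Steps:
$G{\left(Q \right)} = -4 + Q$
$W{\left(K,Y \right)} = - 2 K$ ($W{\left(K,Y \right)} = \left(6 - 8\right) K = - 2 K$)
$232 \left(- 18 W{\left(-3 + E{\left(-2 \right)},0 \right)}\right) = 232 \left(- 18 \left(- 2 \left(-3 + \left(-2\right)^{2}\right)\right)\right) = 232 \left(- 18 \left(- 2 \left(-3 + 4\right)\right)\right) = 232 \left(- 18 \left(\left(-2\right) 1\right)\right) = 232 \left(\left(-18\right) \left(-2\right)\right) = 232 \cdot 36 = 8352$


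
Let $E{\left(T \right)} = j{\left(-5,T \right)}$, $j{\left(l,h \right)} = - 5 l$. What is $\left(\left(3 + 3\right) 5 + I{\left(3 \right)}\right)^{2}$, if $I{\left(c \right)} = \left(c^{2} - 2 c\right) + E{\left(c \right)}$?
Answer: $3364$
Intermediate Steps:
$E{\left(T \right)} = 25$ ($E{\left(T \right)} = \left(-5\right) \left(-5\right) = 25$)
$I{\left(c \right)} = 25 + c^{2} - 2 c$ ($I{\left(c \right)} = \left(c^{2} - 2 c\right) + 25 = 25 + c^{2} - 2 c$)
$\left(\left(3 + 3\right) 5 + I{\left(3 \right)}\right)^{2} = \left(\left(3 + 3\right) 5 + \left(25 + 3^{2} - 6\right)\right)^{2} = \left(6 \cdot 5 + \left(25 + 9 - 6\right)\right)^{2} = \left(30 + 28\right)^{2} = 58^{2} = 3364$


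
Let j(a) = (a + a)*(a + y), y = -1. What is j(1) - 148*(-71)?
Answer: 10508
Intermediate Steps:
j(a) = 2*a*(-1 + a) (j(a) = (a + a)*(a - 1) = (2*a)*(-1 + a) = 2*a*(-1 + a))
j(1) - 148*(-71) = 2*1*(-1 + 1) - 148*(-71) = 2*1*0 + 10508 = 0 + 10508 = 10508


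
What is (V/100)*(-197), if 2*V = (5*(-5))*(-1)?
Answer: -197/8 ≈ -24.625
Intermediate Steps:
V = 25/2 (V = ((5*(-5))*(-1))/2 = (-25*(-1))/2 = (1/2)*25 = 25/2 ≈ 12.500)
(V/100)*(-197) = ((25/2)/100)*(-197) = ((1/100)*(25/2))*(-197) = (1/8)*(-197) = -197/8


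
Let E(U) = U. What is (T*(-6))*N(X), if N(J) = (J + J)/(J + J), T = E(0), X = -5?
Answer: 0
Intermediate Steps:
T = 0
N(J) = 1 (N(J) = (2*J)/((2*J)) = (2*J)*(1/(2*J)) = 1)
(T*(-6))*N(X) = (0*(-6))*1 = 0*1 = 0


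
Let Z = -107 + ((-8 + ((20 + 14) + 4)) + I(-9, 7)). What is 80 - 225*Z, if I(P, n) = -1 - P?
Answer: 15605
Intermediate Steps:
Z = -69 (Z = -107 + ((-8 + ((20 + 14) + 4)) + (-1 - 1*(-9))) = -107 + ((-8 + (34 + 4)) + (-1 + 9)) = -107 + ((-8 + 38) + 8) = -107 + (30 + 8) = -107 + 38 = -69)
80 - 225*Z = 80 - 225*(-69) = 80 + 15525 = 15605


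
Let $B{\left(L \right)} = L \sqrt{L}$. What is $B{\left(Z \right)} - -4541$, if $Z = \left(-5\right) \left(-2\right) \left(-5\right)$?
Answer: $4541 - 250 i \sqrt{2} \approx 4541.0 - 353.55 i$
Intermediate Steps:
$Z = -50$ ($Z = 10 \left(-5\right) = -50$)
$B{\left(L \right)} = L^{\frac{3}{2}}$
$B{\left(Z \right)} - -4541 = \left(-50\right)^{\frac{3}{2}} - -4541 = - 250 i \sqrt{2} + 4541 = 4541 - 250 i \sqrt{2}$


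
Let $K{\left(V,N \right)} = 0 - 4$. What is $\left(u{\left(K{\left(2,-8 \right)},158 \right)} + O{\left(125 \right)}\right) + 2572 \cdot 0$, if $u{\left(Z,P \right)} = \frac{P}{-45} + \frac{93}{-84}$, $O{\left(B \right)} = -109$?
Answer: $- \frac{143159}{1260} \approx -113.62$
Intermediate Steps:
$K{\left(V,N \right)} = -4$
$u{\left(Z,P \right)} = - \frac{31}{28} - \frac{P}{45}$ ($u{\left(Z,P \right)} = P \left(- \frac{1}{45}\right) + 93 \left(- \frac{1}{84}\right) = - \frac{P}{45} - \frac{31}{28} = - \frac{31}{28} - \frac{P}{45}$)
$\left(u{\left(K{\left(2,-8 \right)},158 \right)} + O{\left(125 \right)}\right) + 2572 \cdot 0 = \left(\left(- \frac{31}{28} - \frac{158}{45}\right) - 109\right) + 2572 \cdot 0 = \left(\left(- \frac{31}{28} - \frac{158}{45}\right) - 109\right) + 0 = \left(- \frac{5819}{1260} - 109\right) + 0 = - \frac{143159}{1260} + 0 = - \frac{143159}{1260}$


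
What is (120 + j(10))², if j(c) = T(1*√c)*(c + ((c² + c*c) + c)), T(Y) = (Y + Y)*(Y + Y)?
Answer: 79566400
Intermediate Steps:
T(Y) = 4*Y² (T(Y) = (2*Y)*(2*Y) = 4*Y²)
j(c) = 4*c*(2*c + 2*c²) (j(c) = (4*(1*√c)²)*(c + ((c² + c*c) + c)) = (4*(√c)²)*(c + ((c² + c²) + c)) = (4*c)*(c + (2*c² + c)) = (4*c)*(c + (c + 2*c²)) = (4*c)*(2*c + 2*c²) = 4*c*(2*c + 2*c²))
(120 + j(10))² = (120 + 8*10²*(1 + 10))² = (120 + 8*100*11)² = (120 + 8800)² = 8920² = 79566400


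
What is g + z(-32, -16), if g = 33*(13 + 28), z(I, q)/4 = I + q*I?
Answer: 3273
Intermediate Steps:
z(I, q) = 4*I + 4*I*q (z(I, q) = 4*(I + q*I) = 4*(I + I*q) = 4*I + 4*I*q)
g = 1353 (g = 33*41 = 1353)
g + z(-32, -16) = 1353 + 4*(-32)*(1 - 16) = 1353 + 4*(-32)*(-15) = 1353 + 1920 = 3273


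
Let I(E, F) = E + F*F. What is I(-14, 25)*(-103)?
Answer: -62933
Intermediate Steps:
I(E, F) = E + F²
I(-14, 25)*(-103) = (-14 + 25²)*(-103) = (-14 + 625)*(-103) = 611*(-103) = -62933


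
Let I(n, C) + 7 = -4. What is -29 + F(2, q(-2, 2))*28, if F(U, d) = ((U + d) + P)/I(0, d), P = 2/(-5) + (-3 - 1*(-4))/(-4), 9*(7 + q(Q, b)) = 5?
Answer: -7936/495 ≈ -16.032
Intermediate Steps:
q(Q, b) = -58/9 (q(Q, b) = -7 + (⅑)*5 = -7 + 5/9 = -58/9)
I(n, C) = -11 (I(n, C) = -7 - 4 = -11)
P = -13/20 (P = 2*(-⅕) + (-3 + 4)*(-¼) = -⅖ + 1*(-¼) = -⅖ - ¼ = -13/20 ≈ -0.65000)
F(U, d) = 13/220 - U/11 - d/11 (F(U, d) = ((U + d) - 13/20)/(-11) = (-13/20 + U + d)*(-1/11) = 13/220 - U/11 - d/11)
-29 + F(2, q(-2, 2))*28 = -29 + (13/220 - 1/11*2 - 1/11*(-58/9))*28 = -29 + (13/220 - 2/11 + 58/99)*28 = -29 + (917/1980)*28 = -29 + 6419/495 = -7936/495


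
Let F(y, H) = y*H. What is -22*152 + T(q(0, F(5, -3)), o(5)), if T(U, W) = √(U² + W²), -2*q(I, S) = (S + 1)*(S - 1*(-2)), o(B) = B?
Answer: -3344 + √8306 ≈ -3252.9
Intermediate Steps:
F(y, H) = H*y
q(I, S) = -(1 + S)*(2 + S)/2 (q(I, S) = -(S + 1)*(S - 1*(-2))/2 = -(1 + S)*(S + 2)/2 = -(1 + S)*(2 + S)/2)
-22*152 + T(q(0, F(5, -3)), o(5)) = -22*152 + √((-1 - (-9)*5/2 - (-3*5)²/2)² + 5²) = -3344 + √((-1 - 3/2*(-15) - ½*(-15)²)² + 25) = -3344 + √((-1 + 45/2 - ½*225)² + 25) = -3344 + √((-1 + 45/2 - 225/2)² + 25) = -3344 + √((-91)² + 25) = -3344 + √(8281 + 25) = -3344 + √8306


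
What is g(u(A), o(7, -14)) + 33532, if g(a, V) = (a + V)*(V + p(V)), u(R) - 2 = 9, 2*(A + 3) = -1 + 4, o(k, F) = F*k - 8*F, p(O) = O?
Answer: 34232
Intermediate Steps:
o(k, F) = -8*F + F*k
A = -3/2 (A = -3 + (-1 + 4)/2 = -3 + (½)*3 = -3 + 3/2 = -3/2 ≈ -1.5000)
u(R) = 11 (u(R) = 2 + 9 = 11)
g(a, V) = 2*V*(V + a) (g(a, V) = (a + V)*(V + V) = (V + a)*(2*V) = 2*V*(V + a))
g(u(A), o(7, -14)) + 33532 = 2*(-14*(-8 + 7))*(-14*(-8 + 7) + 11) + 33532 = 2*(-14*(-1))*(-14*(-1) + 11) + 33532 = 2*14*(14 + 11) + 33532 = 2*14*25 + 33532 = 700 + 33532 = 34232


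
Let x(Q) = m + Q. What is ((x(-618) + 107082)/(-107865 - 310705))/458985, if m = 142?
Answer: -53303/96058675725 ≈ -5.5490e-7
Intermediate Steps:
x(Q) = 142 + Q
((x(-618) + 107082)/(-107865 - 310705))/458985 = (((142 - 618) + 107082)/(-107865 - 310705))/458985 = ((-476 + 107082)/(-418570))*(1/458985) = (106606*(-1/418570))*(1/458985) = -53303/209285*1/458985 = -53303/96058675725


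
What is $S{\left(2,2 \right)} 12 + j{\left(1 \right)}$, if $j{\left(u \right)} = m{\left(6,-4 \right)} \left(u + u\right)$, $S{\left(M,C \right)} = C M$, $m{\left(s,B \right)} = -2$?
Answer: $44$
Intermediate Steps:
$j{\left(u \right)} = - 4 u$ ($j{\left(u \right)} = - 2 \left(u + u\right) = - 2 \cdot 2 u = - 4 u$)
$S{\left(2,2 \right)} 12 + j{\left(1 \right)} = 2 \cdot 2 \cdot 12 - 4 = 4 \cdot 12 - 4 = 48 - 4 = 44$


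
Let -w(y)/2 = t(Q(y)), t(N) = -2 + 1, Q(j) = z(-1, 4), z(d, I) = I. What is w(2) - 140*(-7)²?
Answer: -6858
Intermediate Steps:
Q(j) = 4
t(N) = -1
w(y) = 2 (w(y) = -2*(-1) = 2)
w(2) - 140*(-7)² = 2 - 140*(-7)² = 2 - 140*49 = 2 - 6860 = -6858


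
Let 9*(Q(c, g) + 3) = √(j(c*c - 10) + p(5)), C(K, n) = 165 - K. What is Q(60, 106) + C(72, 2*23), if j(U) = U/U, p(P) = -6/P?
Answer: 90 + I*√5/45 ≈ 90.0 + 0.04969*I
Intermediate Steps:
j(U) = 1
Q(c, g) = -3 + I*√5/45 (Q(c, g) = -3 + √(1 - 6/5)/9 = -3 + √(-⅕)/9 = -3 + (I*√5/5)/9 = -3 + I*√5/45)
Q(60, 106) + C(72, 2*23) = (-3 + I*√5/45) + (165 - 1*72) = (-3 + I*√5/45) + (165 - 72) = (-3 + I*√5/45) + 93 = 90 + I*√5/45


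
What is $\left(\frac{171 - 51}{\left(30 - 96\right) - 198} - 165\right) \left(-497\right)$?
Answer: $\frac{904540}{11} \approx 82231.0$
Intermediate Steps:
$\left(\frac{171 - 51}{\left(30 - 96\right) - 198} - 165\right) \left(-497\right) = \left(\frac{120}{-66 - 198} - 165\right) \left(-497\right) = \left(\frac{120}{-264} - 165\right) \left(-497\right) = \left(120 \left(- \frac{1}{264}\right) - 165\right) \left(-497\right) = \left(- \frac{5}{11} - 165\right) \left(-497\right) = \left(- \frac{1820}{11}\right) \left(-497\right) = \frac{904540}{11}$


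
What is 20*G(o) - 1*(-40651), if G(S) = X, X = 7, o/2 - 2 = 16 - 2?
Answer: 40791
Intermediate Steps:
o = 32 (o = 4 + 2*(16 - 2) = 4 + 2*14 = 4 + 28 = 32)
G(S) = 7
20*G(o) - 1*(-40651) = 20*7 - 1*(-40651) = 140 + 40651 = 40791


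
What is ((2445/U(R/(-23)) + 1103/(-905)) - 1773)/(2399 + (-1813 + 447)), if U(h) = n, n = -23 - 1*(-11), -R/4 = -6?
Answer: -7160247/3739460 ≈ -1.9148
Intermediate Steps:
R = 24 (R = -4*(-6) = 24)
n = -12 (n = -23 + 11 = -12)
U(h) = -12
((2445/U(R/(-23)) + 1103/(-905)) - 1773)/(2399 + (-1813 + 447)) = ((2445/(-12) + 1103/(-905)) - 1773)/(2399 + (-1813 + 447)) = ((2445*(-1/12) + 1103*(-1/905)) - 1773)/(2399 - 1366) = ((-815/4 - 1103/905) - 1773)/1033 = (-741987/3620 - 1773)*(1/1033) = -7160247/3620*1/1033 = -7160247/3739460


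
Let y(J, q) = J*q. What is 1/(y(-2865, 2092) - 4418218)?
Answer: -1/10411798 ≈ -9.6045e-8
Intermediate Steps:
1/(y(-2865, 2092) - 4418218) = 1/(-2865*2092 - 4418218) = 1/(-5993580 - 4418218) = 1/(-10411798) = -1/10411798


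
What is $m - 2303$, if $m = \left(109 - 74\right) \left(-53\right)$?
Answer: $-4158$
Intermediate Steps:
$m = -1855$ ($m = 35 \left(-53\right) = -1855$)
$m - 2303 = -1855 - 2303 = -4158$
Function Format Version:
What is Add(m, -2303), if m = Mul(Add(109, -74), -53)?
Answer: -4158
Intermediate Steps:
m = -1855 (m = Mul(35, -53) = -1855)
Add(m, -2303) = Add(-1855, -2303) = -4158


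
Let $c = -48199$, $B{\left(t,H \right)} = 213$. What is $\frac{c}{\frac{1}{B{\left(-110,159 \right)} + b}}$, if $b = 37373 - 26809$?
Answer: $-519440623$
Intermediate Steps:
$b = 10564$ ($b = 37373 - 26809 = 10564$)
$\frac{c}{\frac{1}{B{\left(-110,159 \right)} + b}} = - \frac{48199}{\frac{1}{213 + 10564}} = - \frac{48199}{\frac{1}{10777}} = - 48199 \frac{1}{\frac{1}{10777}} = \left(-48199\right) 10777 = -519440623$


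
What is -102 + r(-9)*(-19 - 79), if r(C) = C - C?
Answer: -102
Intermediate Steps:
r(C) = 0
-102 + r(-9)*(-19 - 79) = -102 + 0*(-19 - 79) = -102 + 0*(-98) = -102 + 0 = -102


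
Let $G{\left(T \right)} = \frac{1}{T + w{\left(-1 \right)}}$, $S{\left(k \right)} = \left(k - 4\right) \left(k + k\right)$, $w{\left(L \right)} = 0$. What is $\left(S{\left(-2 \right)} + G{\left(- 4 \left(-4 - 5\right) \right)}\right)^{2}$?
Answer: $\frac{748225}{1296} \approx 577.33$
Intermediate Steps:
$S{\left(k \right)} = 2 k \left(-4 + k\right)$ ($S{\left(k \right)} = \left(-4 + k\right) 2 k = 2 k \left(-4 + k\right)$)
$G{\left(T \right)} = \frac{1}{T}$ ($G{\left(T \right)} = \frac{1}{T + 0} = \frac{1}{T}$)
$\left(S{\left(-2 \right)} + G{\left(- 4 \left(-4 - 5\right) \right)}\right)^{2} = \left(2 \left(-2\right) \left(-4 - 2\right) + \frac{1}{\left(-4\right) \left(-4 - 5\right)}\right)^{2} = \left(2 \left(-2\right) \left(-6\right) + \frac{1}{\left(-4\right) \left(-9\right)}\right)^{2} = \left(24 + \frac{1}{36}\right)^{2} = \left(\frac{865}{36}\right)^{2} = \frac{748225}{1296}$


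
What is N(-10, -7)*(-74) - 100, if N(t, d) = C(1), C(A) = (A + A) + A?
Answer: -322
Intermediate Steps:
C(A) = 3*A (C(A) = 2*A + A = 3*A)
N(t, d) = 3 (N(t, d) = 3*1 = 3)
N(-10, -7)*(-74) - 100 = 3*(-74) - 100 = -222 - 100 = -322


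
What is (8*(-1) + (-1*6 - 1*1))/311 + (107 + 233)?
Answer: 105725/311 ≈ 339.95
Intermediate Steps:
(8*(-1) + (-1*6 - 1*1))/311 + (107 + 233) = (-8 + (-6 - 1))*(1/311) + 340 = (-8 - 7)*(1/311) + 340 = -15*1/311 + 340 = -15/311 + 340 = 105725/311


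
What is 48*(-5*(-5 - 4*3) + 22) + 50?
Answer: 5186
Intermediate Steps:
48*(-5*(-5 - 4*3) + 22) + 50 = 48*(-5*(-5 - 12) + 22) + 50 = 48*(-5*(-17) + 22) + 50 = 48*(85 + 22) + 50 = 48*107 + 50 = 5136 + 50 = 5186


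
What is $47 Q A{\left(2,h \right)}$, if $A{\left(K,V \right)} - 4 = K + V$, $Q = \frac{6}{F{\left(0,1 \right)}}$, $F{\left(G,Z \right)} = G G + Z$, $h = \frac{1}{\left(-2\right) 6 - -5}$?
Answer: $\frac{11562}{7} \approx 1651.7$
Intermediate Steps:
$h = - \frac{1}{7}$ ($h = \frac{1}{-12 + 5} = \frac{1}{-7} = - \frac{1}{7} \approx -0.14286$)
$F{\left(G,Z \right)} = Z + G^{2}$ ($F{\left(G,Z \right)} = G^{2} + Z = Z + G^{2}$)
$Q = 6$ ($Q = \frac{6}{1 + 0^{2}} = \frac{6}{1 + 0} = \frac{6}{1} = 6 \cdot 1 = 6$)
$A{\left(K,V \right)} = 4 + K + V$ ($A{\left(K,V \right)} = 4 + \left(K + V\right) = 4 + K + V$)
$47 Q A{\left(2,h \right)} = 47 \cdot 6 \left(4 + 2 - \frac{1}{7}\right) = 282 \cdot \frac{41}{7} = \frac{11562}{7}$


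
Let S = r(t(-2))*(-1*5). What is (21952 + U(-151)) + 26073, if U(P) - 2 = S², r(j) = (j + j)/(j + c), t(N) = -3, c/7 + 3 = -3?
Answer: 432247/9 ≈ 48027.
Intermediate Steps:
c = -42 (c = -21 + 7*(-3) = -21 - 21 = -42)
r(j) = 2*j/(-42 + j) (r(j) = (j + j)/(j - 42) = (2*j)/(-42 + j) = 2*j/(-42 + j))
S = -⅔ (S = (2*(-3)/(-42 - 3))*(-1*5) = (2*(-3)/(-45))*(-5) = (2*(-3)*(-1/45))*(-5) = (2/15)*(-5) = -⅔ ≈ -0.66667)
U(P) = 22/9 (U(P) = 2 + (-⅔)² = 2 + 4/9 = 22/9)
(21952 + U(-151)) + 26073 = (21952 + 22/9) + 26073 = 197590/9 + 26073 = 432247/9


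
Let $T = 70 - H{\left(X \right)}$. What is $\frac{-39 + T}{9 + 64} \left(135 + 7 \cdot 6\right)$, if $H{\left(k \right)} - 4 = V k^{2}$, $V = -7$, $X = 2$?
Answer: $\frac{9735}{73} \approx 133.36$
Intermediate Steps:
$H{\left(k \right)} = 4 - 7 k^{2}$
$T = 94$ ($T = 70 - \left(4 - 7 \cdot 2^{2}\right) = 70 - \left(4 - 28\right) = 70 - -24 = 70 + 24 = 94$)
$\frac{-39 + T}{9 + 64} \left(135 + 7 \cdot 6\right) = \frac{-39 + 94}{9 + 64} \left(135 + 7 \cdot 6\right) = \frac{55}{73} \left(135 + 42\right) = 55 \cdot \frac{1}{73} \cdot 177 = \frac{55}{73} \cdot 177 = \frac{9735}{73}$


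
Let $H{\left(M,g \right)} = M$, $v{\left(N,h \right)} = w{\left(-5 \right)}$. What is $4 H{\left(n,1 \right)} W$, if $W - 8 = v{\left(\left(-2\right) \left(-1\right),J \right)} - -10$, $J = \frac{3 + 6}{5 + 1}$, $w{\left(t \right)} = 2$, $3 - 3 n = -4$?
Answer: $\frac{560}{3} \approx 186.67$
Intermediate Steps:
$n = \frac{7}{3}$ ($n = 1 - - \frac{4}{3} = 1 + \frac{4}{3} = \frac{7}{3} \approx 2.3333$)
$J = \frac{3}{2}$ ($J = \frac{9}{6} = 9 \cdot \frac{1}{6} = \frac{3}{2} \approx 1.5$)
$v{\left(N,h \right)} = 2$
$W = 20$ ($W = 8 + \left(2 - -10\right) = 8 + \left(2 + 10\right) = 8 + 12 = 20$)
$4 H{\left(n,1 \right)} W = 4 \cdot \frac{7}{3} \cdot 20 = \frac{28}{3} \cdot 20 = \frac{560}{3}$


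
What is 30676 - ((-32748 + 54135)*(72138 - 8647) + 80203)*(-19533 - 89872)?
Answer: 148567856709776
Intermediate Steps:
30676 - ((-32748 + 54135)*(72138 - 8647) + 80203)*(-19533 - 89872) = 30676 - (21387*63491 + 80203)*(-109405) = 30676 - (1357882017 + 80203)*(-109405) = 30676 - 1357962220*(-109405) = 30676 - 1*(-148567856679100) = 30676 + 148567856679100 = 148567856709776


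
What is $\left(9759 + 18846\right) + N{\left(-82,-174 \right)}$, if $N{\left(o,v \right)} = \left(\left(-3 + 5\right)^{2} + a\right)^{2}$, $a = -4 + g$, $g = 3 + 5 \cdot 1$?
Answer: $28669$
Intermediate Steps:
$g = 8$ ($g = 3 + 5 = 8$)
$a = 4$ ($a = -4 + 8 = 4$)
$N{\left(o,v \right)} = 64$ ($N{\left(o,v \right)} = \left(\left(-3 + 5\right)^{2} + 4\right)^{2} = \left(2^{2} + 4\right)^{2} = \left(4 + 4\right)^{2} = 8^{2} = 64$)
$\left(9759 + 18846\right) + N{\left(-82,-174 \right)} = \left(9759 + 18846\right) + 64 = 28605 + 64 = 28669$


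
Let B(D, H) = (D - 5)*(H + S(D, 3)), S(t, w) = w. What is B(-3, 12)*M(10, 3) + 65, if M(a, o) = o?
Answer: -295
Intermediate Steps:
B(D, H) = (-5 + D)*(3 + H) (B(D, H) = (D - 5)*(H + 3) = (-5 + D)*(3 + H))
B(-3, 12)*M(10, 3) + 65 = (-15 - 5*12 + 3*(-3) - 3*12)*3 + 65 = (-15 - 60 - 9 - 36)*3 + 65 = -120*3 + 65 = -360 + 65 = -295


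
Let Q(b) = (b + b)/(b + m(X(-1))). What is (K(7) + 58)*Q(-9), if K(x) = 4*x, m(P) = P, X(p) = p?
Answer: 774/5 ≈ 154.80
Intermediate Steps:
Q(b) = 2*b/(-1 + b) (Q(b) = (b + b)/(b - 1) = (2*b)/(-1 + b) = 2*b/(-1 + b))
(K(7) + 58)*Q(-9) = (4*7 + 58)*(2*(-9)/(-1 - 9)) = (28 + 58)*(2*(-9)/(-10)) = 86*(2*(-9)*(-⅒)) = 86*(9/5) = 774/5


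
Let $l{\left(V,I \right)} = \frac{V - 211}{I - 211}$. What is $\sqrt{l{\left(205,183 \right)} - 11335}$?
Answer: $\frac{i \sqrt{2221618}}{14} \approx 106.46 i$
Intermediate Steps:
$l{\left(V,I \right)} = \frac{-211 + V}{-211 + I}$
$\sqrt{l{\left(205,183 \right)} - 11335} = \sqrt{\frac{-211 + 205}{-211 + 183} - 11335} = \sqrt{\frac{1}{-28} \left(-6\right) - 11335} = \sqrt{\left(- \frac{1}{28}\right) \left(-6\right) - 11335} = \sqrt{\frac{3}{14} - 11335} = \sqrt{- \frac{158687}{14}} = \frac{i \sqrt{2221618}}{14}$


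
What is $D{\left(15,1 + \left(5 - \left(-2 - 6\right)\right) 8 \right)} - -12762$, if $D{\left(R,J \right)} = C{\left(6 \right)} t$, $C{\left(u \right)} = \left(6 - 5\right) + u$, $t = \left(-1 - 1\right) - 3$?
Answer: $12727$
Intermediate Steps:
$t = -5$ ($t = -2 - 3 = -5$)
$C{\left(u \right)} = 1 + u$
$D{\left(R,J \right)} = -35$ ($D{\left(R,J \right)} = \left(1 + 6\right) \left(-5\right) = 7 \left(-5\right) = -35$)
$D{\left(15,1 + \left(5 - \left(-2 - 6\right)\right) 8 \right)} - -12762 = -35 - -12762 = -35 + 12762 = 12727$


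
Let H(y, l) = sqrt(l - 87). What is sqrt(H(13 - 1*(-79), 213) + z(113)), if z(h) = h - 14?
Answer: sqrt(99 + 3*sqrt(14)) ≈ 10.499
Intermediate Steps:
z(h) = -14 + h
H(y, l) = sqrt(-87 + l)
sqrt(H(13 - 1*(-79), 213) + z(113)) = sqrt(sqrt(-87 + 213) + (-14 + 113)) = sqrt(sqrt(126) + 99) = sqrt(3*sqrt(14) + 99) = sqrt(99 + 3*sqrt(14))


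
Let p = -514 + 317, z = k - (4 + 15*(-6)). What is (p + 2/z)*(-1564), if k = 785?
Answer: 268358940/871 ≈ 3.0810e+5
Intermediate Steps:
z = 871 (z = 785 - (4 + 15*(-6)) = 785 - (4 - 90) = 785 - 1*(-86) = 785 + 86 = 871)
p = -197
(p + 2/z)*(-1564) = (-197 + 2/871)*(-1564) = -171585/871*(-1564) = 268358940/871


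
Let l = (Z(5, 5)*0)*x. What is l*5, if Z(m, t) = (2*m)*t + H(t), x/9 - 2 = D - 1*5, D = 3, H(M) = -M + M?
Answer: 0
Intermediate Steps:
H(M) = 0
x = 0 (x = 18 + 9*(3 - 1*5) = 18 + 9*(3 - 5) = 18 + 9*(-2) = 18 - 18 = 0)
Z(m, t) = 2*m*t (Z(m, t) = (2*m)*t + 0 = 2*m*t + 0 = 2*m*t)
l = 0 (l = ((2*5*5)*0)*0 = (50*0)*0 = 0*0 = 0)
l*5 = 0*5 = 0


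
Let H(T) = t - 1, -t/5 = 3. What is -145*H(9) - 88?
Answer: 2232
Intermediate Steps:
t = -15 (t = -5*3 = -15)
H(T) = -16 (H(T) = -15 - 1 = -16)
-145*H(9) - 88 = -145*(-16) - 88 = 2320 - 88 = 2232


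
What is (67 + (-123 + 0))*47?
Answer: -2632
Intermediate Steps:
(67 + (-123 + 0))*47 = (67 - 123)*47 = -56*47 = -2632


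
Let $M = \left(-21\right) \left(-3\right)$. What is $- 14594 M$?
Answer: $-919422$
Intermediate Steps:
$M = 63$
$- 14594 M = \left(-14594\right) 63 = -919422$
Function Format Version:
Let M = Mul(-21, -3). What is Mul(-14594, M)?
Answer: -919422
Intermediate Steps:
M = 63
Mul(-14594, M) = Mul(-14594, 63) = -919422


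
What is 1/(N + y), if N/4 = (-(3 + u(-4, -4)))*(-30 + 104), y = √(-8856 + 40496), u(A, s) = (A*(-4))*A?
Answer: 2257/40748437 - √7910/162993748 ≈ 5.4843e-5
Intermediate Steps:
u(A, s) = -4*A² (u(A, s) = (-4*A)*A = -4*A²)
y = 2*√7910 (y = √31640 = 2*√7910 ≈ 177.88)
N = 18056 (N = 4*((-(3 - 4*(-4)²))*(-30 + 104)) = 4*(-(3 - 4*16)*74) = 4*(-(3 - 64)*74) = 4*(-1*(-61)*74) = 4*(61*74) = 4*4514 = 18056)
1/(N + y) = 1/(18056 + 2*√7910)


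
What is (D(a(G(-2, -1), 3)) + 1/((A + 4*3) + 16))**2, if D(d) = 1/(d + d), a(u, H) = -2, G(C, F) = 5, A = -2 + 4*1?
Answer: 169/3600 ≈ 0.046944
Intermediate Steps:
A = 2 (A = -2 + 4 = 2)
D(d) = 1/(2*d)
(D(a(G(-2, -1), 3)) + 1/((A + 4*3) + 16))**2 = ((1/2)/(-2) + 1/((2 + 4*3) + 16))**2 = ((1/2)*(-1/2) + 1/((2 + 12) + 16))**2 = (-1/4 + 1/(14 + 16))**2 = (-1/4 + 1/30)**2 = (-13/60)**2 = 169/3600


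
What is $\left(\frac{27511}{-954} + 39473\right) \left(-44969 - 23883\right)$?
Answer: $- \frac{1295441119406}{477} \approx -2.7158 \cdot 10^{9}$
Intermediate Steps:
$\left(\frac{27511}{-954} + 39473\right) \left(-44969 - 23883\right) = \left(27511 \left(- \frac{1}{954}\right) + 39473\right) \left(-68852\right) = \left(- \frac{27511}{954} + 39473\right) \left(-68852\right) = \frac{37629731}{954} \left(-68852\right) = - \frac{1295441119406}{477}$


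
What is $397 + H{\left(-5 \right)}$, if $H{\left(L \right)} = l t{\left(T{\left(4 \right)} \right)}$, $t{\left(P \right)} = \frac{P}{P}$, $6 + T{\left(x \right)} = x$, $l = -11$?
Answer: $386$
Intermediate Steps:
$T{\left(x \right)} = -6 + x$
$t{\left(P \right)} = 1$
$H{\left(L \right)} = -11$ ($H{\left(L \right)} = \left(-11\right) 1 = -11$)
$397 + H{\left(-5 \right)} = 397 - 11 = 386$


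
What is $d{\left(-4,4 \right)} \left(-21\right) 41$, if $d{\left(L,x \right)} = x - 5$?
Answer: $861$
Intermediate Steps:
$d{\left(L,x \right)} = -5 + x$
$d{\left(-4,4 \right)} \left(-21\right) 41 = \left(-5 + 4\right) \left(-21\right) 41 = \left(-1\right) \left(-21\right) 41 = 21 \cdot 41 = 861$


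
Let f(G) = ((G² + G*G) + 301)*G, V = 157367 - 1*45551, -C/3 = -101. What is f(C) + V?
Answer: 55839273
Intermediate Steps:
C = 303 (C = -3*(-101) = 303)
V = 111816 (V = 157367 - 45551 = 111816)
f(G) = G*(301 + 2*G²) (f(G) = ((G² + G²) + 301)*G = (2*G² + 301)*G = (301 + 2*G²)*G = G*(301 + 2*G²))
f(C) + V = 303*(301 + 2*303²) + 111816 = 303*(301 + 2*91809) + 111816 = 303*(301 + 183618) + 111816 = 303*183919 + 111816 = 55727457 + 111816 = 55839273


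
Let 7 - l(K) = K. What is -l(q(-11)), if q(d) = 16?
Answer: 9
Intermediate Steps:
l(K) = 7 - K
-l(q(-11)) = -(7 - 1*16) = -(7 - 16) = -1*(-9) = 9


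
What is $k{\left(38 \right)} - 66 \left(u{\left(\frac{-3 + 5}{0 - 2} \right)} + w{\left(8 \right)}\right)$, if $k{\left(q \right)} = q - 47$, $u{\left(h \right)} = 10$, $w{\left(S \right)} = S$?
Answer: $-1197$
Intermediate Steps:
$k{\left(q \right)} = -47 + q$
$k{\left(38 \right)} - 66 \left(u{\left(\frac{-3 + 5}{0 - 2} \right)} + w{\left(8 \right)}\right) = \left(-47 + 38\right) - 66 \left(10 + 8\right) = -9 - 1188 = -1197$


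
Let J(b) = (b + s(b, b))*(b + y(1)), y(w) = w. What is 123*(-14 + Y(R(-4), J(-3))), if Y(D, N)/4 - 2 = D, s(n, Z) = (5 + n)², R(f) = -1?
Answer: -1230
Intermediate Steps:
J(b) = (1 + b)*(b + (5 + b)²) (J(b) = (b + (5 + b)²)*(b + 1) = (b + (5 + b)²)*(1 + b) = (1 + b)*(b + (5 + b)²))
Y(D, N) = 8 + 4*D
123*(-14 + Y(R(-4), J(-3))) = 123*(-14 + (8 + 4*(-1))) = 123*(-14 + (8 - 4)) = 123*(-14 + 4) = 123*(-10) = -1230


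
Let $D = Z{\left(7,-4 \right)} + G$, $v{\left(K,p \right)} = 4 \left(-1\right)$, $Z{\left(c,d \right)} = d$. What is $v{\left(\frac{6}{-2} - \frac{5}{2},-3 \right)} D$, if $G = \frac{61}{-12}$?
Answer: $\frac{109}{3} \approx 36.333$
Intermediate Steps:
$v{\left(K,p \right)} = -4$
$G = - \frac{61}{12}$ ($G = 61 \left(- \frac{1}{12}\right) = - \frac{61}{12} \approx -5.0833$)
$D = - \frac{109}{12}$ ($D = -4 - \frac{61}{12} = - \frac{109}{12} \approx -9.0833$)
$v{\left(\frac{6}{-2} - \frac{5}{2},-3 \right)} D = \left(-4\right) \left(- \frac{109}{12}\right) = \frac{109}{3}$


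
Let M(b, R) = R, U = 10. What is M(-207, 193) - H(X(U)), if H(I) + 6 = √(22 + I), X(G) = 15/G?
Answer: 199 - √94/2 ≈ 194.15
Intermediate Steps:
H(I) = -6 + √(22 + I)
M(-207, 193) - H(X(U)) = 193 - (-6 + √(22 + 15/10)) = 193 - (-6 + √(22 + 15*(⅒))) = 193 - (-6 + √(22 + 3/2)) = 193 - (-6 + √(47/2)) = 193 - (-6 + √94/2) = 193 + (6 - √94/2) = 199 - √94/2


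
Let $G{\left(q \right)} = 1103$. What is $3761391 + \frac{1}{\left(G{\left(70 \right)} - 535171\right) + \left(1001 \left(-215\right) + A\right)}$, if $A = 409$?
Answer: $\frac{2816807923733}{748874} \approx 3.7614 \cdot 10^{6}$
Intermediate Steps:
$3761391 + \frac{1}{\left(G{\left(70 \right)} - 535171\right) + \left(1001 \left(-215\right) + A\right)} = 3761391 + \frac{1}{\left(1103 - 535171\right) + \left(1001 \left(-215\right) + 409\right)} = 3761391 + \frac{1}{\left(1103 - 535171\right) + \left(-215215 + 409\right)} = 3761391 + \frac{1}{-534068 - 214806} = 3761391 + \frac{1}{-748874} = 3761391 - \frac{1}{748874} = \frac{2816807923733}{748874}$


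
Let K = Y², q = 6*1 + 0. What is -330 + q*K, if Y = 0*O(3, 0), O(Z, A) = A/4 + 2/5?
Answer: -330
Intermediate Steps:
O(Z, A) = ⅖ + A/4 (O(Z, A) = A*(¼) + 2*(⅕) = A/4 + ⅖ = ⅖ + A/4)
q = 6 (q = 6 + 0 = 6)
Y = 0 (Y = 0*(⅖ + (¼)*0) = 0*(⅖ + 0) = 0*(⅖) = 0)
K = 0 (K = 0² = 0)
-330 + q*K = -330 + 6*0 = -330 + 0 = -330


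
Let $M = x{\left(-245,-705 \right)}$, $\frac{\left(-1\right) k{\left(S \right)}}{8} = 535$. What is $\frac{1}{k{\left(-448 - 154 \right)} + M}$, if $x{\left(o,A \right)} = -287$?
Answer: $- \frac{1}{4567} \approx -0.00021896$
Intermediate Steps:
$k{\left(S \right)} = -4280$ ($k{\left(S \right)} = \left(-8\right) 535 = -4280$)
$M = -287$
$\frac{1}{k{\left(-448 - 154 \right)} + M} = \frac{1}{-4280 - 287} = \frac{1}{-4567} = - \frac{1}{4567}$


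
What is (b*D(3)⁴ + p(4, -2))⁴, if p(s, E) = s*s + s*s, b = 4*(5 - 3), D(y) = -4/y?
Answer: 463523676160000/43046721 ≈ 1.0768e+7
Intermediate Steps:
b = 8 (b = 4*2 = 8)
p(s, E) = 2*s² (p(s, E) = s² + s² = 2*s²)
(b*D(3)⁴ + p(4, -2))⁴ = (8*(-4/3)⁴ + 2*4²)⁴ = (8*(-4*⅓)⁴ + 2*16)⁴ = (8*(-4/3)⁴ + 32)⁴ = (8*(256/81) + 32)⁴ = (2048/81 + 32)⁴ = (4640/81)⁴ = 463523676160000/43046721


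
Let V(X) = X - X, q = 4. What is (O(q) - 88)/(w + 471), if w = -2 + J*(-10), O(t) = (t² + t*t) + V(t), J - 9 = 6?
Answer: -56/319 ≈ -0.17555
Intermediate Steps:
V(X) = 0
J = 15 (J = 9 + 6 = 15)
O(t) = 2*t² (O(t) = (t² + t*t) + 0 = (t² + t²) + 0 = 2*t² + 0 = 2*t²)
w = -152 (w = -2 + 15*(-10) = -2 - 150 = -152)
(O(q) - 88)/(w + 471) = (2*4² - 88)/(-152 + 471) = (2*16 - 88)/319 = (32 - 88)*(1/319) = -56*1/319 = -56/319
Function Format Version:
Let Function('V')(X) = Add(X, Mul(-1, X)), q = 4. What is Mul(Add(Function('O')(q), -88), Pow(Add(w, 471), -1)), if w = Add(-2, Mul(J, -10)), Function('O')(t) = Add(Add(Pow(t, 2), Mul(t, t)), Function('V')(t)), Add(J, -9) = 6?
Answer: Rational(-56, 319) ≈ -0.17555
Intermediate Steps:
Function('V')(X) = 0
J = 15 (J = Add(9, 6) = 15)
Function('O')(t) = Mul(2, Pow(t, 2)) (Function('O')(t) = Add(Add(Pow(t, 2), Mul(t, t)), 0) = Add(Add(Pow(t, 2), Pow(t, 2)), 0) = Add(Mul(2, Pow(t, 2)), 0) = Mul(2, Pow(t, 2)))
w = -152 (w = Add(-2, Mul(15, -10)) = Add(-2, -150) = -152)
Mul(Add(Function('O')(q), -88), Pow(Add(w, 471), -1)) = Mul(Add(Mul(2, Pow(4, 2)), -88), Pow(Add(-152, 471), -1)) = Mul(Add(Mul(2, 16), -88), Pow(319, -1)) = Mul(Add(32, -88), Rational(1, 319)) = Mul(-56, Rational(1, 319)) = Rational(-56, 319)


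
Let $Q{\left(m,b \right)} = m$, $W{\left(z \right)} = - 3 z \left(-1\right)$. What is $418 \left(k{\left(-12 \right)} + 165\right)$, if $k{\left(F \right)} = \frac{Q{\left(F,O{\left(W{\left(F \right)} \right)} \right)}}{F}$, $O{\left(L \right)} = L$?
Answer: $69388$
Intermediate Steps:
$W{\left(z \right)} = 3 z$
$k{\left(F \right)} = 1$ ($k{\left(F \right)} = \frac{F}{F} = 1$)
$418 \left(k{\left(-12 \right)} + 165\right) = 418 \left(1 + 165\right) = 418 \cdot 166 = 69388$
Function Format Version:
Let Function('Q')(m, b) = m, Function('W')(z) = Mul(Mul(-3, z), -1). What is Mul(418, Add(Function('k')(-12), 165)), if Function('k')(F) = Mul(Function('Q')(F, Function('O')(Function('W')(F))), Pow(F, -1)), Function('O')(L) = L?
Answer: 69388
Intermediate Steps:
Function('W')(z) = Mul(3, z)
Function('k')(F) = 1 (Function('k')(F) = Mul(F, Pow(F, -1)) = 1)
Mul(418, Add(Function('k')(-12), 165)) = Mul(418, Add(1, 165)) = Mul(418, 166) = 69388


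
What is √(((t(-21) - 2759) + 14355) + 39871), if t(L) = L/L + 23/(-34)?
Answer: √59496226/34 ≈ 226.86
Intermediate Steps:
t(L) = 11/34 (t(L) = 1 + 23*(-1/34) = 1 - 23/34 = 11/34)
√(((t(-21) - 2759) + 14355) + 39871) = √(((11/34 - 2759) + 14355) + 39871) = √((-93795/34 + 14355) + 39871) = √(394275/34 + 39871) = √(1749889/34) = √59496226/34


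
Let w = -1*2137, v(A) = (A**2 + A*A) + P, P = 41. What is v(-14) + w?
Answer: -1704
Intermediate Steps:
v(A) = 41 + 2*A**2 (v(A) = (A**2 + A*A) + 41 = (A**2 + A**2) + 41 = 2*A**2 + 41 = 41 + 2*A**2)
w = -2137
v(-14) + w = (41 + 2*(-14)**2) - 2137 = (41 + 2*196) - 2137 = (41 + 392) - 2137 = 433 - 2137 = -1704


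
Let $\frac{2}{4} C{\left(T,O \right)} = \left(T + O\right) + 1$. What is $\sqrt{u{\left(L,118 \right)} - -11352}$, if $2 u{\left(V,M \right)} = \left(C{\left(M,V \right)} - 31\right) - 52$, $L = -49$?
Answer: $\frac{9 \sqrt{562}}{2} \approx 106.68$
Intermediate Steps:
$C{\left(T,O \right)} = 2 + 2 O + 2 T$ ($C{\left(T,O \right)} = 2 \left(\left(T + O\right) + 1\right) = 2 \left(\left(O + T\right) + 1\right) = 2 \left(1 + O + T\right) = 2 + 2 O + 2 T$)
$u{\left(V,M \right)} = - \frac{81}{2} + M + V$ ($u{\left(V,M \right)} = \frac{\left(\left(2 + 2 V + 2 M\right) - 31\right) - 52}{2} = \frac{\left(\left(2 + 2 M + 2 V\right) - 31\right) - 52}{2} = \frac{\left(-29 + 2 M + 2 V\right) - 52}{2} = \frac{-81 + 2 M + 2 V}{2} = - \frac{81}{2} + M + V$)
$\sqrt{u{\left(L,118 \right)} - -11352} = \sqrt{\left(- \frac{81}{2} + 118 - 49\right) - -11352} = \sqrt{\frac{57}{2} + \left(16500 - 5148\right)} = \sqrt{\frac{57}{2} + 11352} = \sqrt{\frac{22761}{2}} = \frac{9 \sqrt{562}}{2}$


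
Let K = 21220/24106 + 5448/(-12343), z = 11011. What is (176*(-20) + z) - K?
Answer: 1114372116403/148770179 ≈ 7490.6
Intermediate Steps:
K = 65294486/148770179 (K = 21220*(1/24106) + 5448*(-1/12343) = 10610/12053 - 5448/12343 = 65294486/148770179 ≈ 0.43890)
(176*(-20) + z) - K = (176*(-20) + 11011) - 1*65294486/148770179 = (-3520 + 11011) - 65294486/148770179 = 7491 - 65294486/148770179 = 1114372116403/148770179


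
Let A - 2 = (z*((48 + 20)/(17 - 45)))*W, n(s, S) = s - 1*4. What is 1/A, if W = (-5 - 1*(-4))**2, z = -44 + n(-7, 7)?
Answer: 7/949 ≈ 0.0073762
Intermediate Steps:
n(s, S) = -4 + s (n(s, S) = s - 4 = -4 + s)
z = -55 (z = -44 + (-4 - 7) = -44 - 11 = -55)
W = 1 (W = (-5 + 4)**2 = (-1)**2 = 1)
A = 949/7 (A = 2 - 55*(48 + 20)/(17 - 45)*1 = 2 - 3740/(-28)*1 = 2 - 3740*(-1)/28*1 = 2 - 55*(-17/7)*1 = 2 + (935/7)*1 = 2 + 935/7 = 949/7 ≈ 135.57)
1/A = 1/(949/7) = 7/949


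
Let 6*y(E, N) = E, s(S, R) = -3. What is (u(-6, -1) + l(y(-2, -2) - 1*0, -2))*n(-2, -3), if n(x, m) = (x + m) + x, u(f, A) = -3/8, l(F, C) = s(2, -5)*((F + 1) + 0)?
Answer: 133/8 ≈ 16.625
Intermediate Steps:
y(E, N) = E/6
l(F, C) = -3 - 3*F (l(F, C) = -3*((F + 1) + 0) = -3*((1 + F) + 0) = -3*(1 + F) = -3 - 3*F)
u(f, A) = -3/8 (u(f, A) = -3*1/8 = -3/8)
n(x, m) = m + 2*x (n(x, m) = (m + x) + x = m + 2*x)
(u(-6, -1) + l(y(-2, -2) - 1*0, -2))*n(-2, -3) = (-3/8 + (-3 - 3*((1/6)*(-2) - 1*0)))*(-3 + 2*(-2)) = (-3/8 + (-3 - 3*(-1/3 + 0)))*(-3 - 4) = (-3/8 + (-3 - 3*(-1/3)))*(-7) = (-3/8 + (-3 + 1))*(-7) = (-3/8 - 2)*(-7) = -19/8*(-7) = 133/8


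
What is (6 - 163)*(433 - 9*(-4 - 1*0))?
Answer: -73633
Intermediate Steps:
(6 - 163)*(433 - 9*(-4 - 1*0)) = -157*(433 - 9*(-4 + 0)) = -157*(433 - 9*(-4)) = -157*(433 + 36) = -157*469 = -73633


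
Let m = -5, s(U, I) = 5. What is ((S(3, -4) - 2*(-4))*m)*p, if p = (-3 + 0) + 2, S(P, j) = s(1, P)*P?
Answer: 115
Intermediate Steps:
S(P, j) = 5*P
p = -1 (p = -3 + 2 = -1)
((S(3, -4) - 2*(-4))*m)*p = ((5*3 - 2*(-4))*(-5))*(-1) = ((15 + 8)*(-5))*(-1) = (23*(-5))*(-1) = -115*(-1) = 115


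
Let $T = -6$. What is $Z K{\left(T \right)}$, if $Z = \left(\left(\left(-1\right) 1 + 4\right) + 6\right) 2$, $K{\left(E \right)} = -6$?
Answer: $-108$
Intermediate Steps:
$Z = 18$ ($Z = \left(\left(-1 + 4\right) + 6\right) 2 = \left(3 + 6\right) 2 = 9 \cdot 2 = 18$)
$Z K{\left(T \right)} = 18 \left(-6\right) = -108$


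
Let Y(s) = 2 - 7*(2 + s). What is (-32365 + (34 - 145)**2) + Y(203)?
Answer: -21477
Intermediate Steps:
Y(s) = -12 - 7*s (Y(s) = 2 + (-14 - 7*s) = -12 - 7*s)
(-32365 + (34 - 145)**2) + Y(203) = (-32365 + (34 - 145)**2) + (-12 - 7*203) = (-32365 + (-111)**2) + (-12 - 1421) = (-32365 + 12321) - 1433 = -20044 - 1433 = -21477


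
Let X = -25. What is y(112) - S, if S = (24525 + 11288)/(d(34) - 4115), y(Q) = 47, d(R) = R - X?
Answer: 226445/4056 ≈ 55.830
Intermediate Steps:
d(R) = 25 + R (d(R) = R - 1*(-25) = R + 25 = 25 + R)
S = -35813/4056 (S = (24525 + 11288)/((25 + 34) - 4115) = 35813/(59 - 4115) = 35813/(-4056) = 35813*(-1/4056) = -35813/4056 ≈ -8.8296)
y(112) - S = 47 - 1*(-35813/4056) = 47 + 35813/4056 = 226445/4056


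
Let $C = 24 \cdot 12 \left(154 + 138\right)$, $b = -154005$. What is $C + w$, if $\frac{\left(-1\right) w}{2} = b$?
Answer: $392106$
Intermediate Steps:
$w = 308010$ ($w = \left(-2\right) \left(-154005\right) = 308010$)
$C = 84096$ ($C = 288 \cdot 292 = 84096$)
$C + w = 84096 + 308010 = 392106$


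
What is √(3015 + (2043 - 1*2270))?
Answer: 2*√697 ≈ 52.802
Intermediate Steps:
√(3015 + (2043 - 1*2270)) = √(3015 + (2043 - 2270)) = √(3015 - 227) = √2788 = 2*√697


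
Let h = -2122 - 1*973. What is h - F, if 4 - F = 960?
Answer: -2139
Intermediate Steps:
F = -956 (F = 4 - 1*960 = 4 - 960 = -956)
h = -3095 (h = -2122 - 973 = -3095)
h - F = -3095 - 1*(-956) = -3095 + 956 = -2139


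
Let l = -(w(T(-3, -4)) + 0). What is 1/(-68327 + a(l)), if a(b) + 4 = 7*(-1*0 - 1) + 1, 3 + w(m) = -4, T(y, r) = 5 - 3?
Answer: -1/68337 ≈ -1.4633e-5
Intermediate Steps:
T(y, r) = 2
w(m) = -7 (w(m) = -3 - 4 = -7)
l = 7 (l = -(-7 + 0) = -1*(-7) = 7)
a(b) = -10 (a(b) = -4 + (7*(-1*0 - 1) + 1) = -4 + (7*(0 - 1) + 1) = -4 + (7*(-1) + 1) = -4 + (-7 + 1) = -4 - 6 = -10)
1/(-68327 + a(l)) = 1/(-68327 - 10) = 1/(-68337) = -1/68337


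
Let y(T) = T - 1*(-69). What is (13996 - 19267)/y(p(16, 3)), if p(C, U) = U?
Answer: -1757/24 ≈ -73.208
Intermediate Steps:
y(T) = 69 + T (y(T) = T + 69 = 69 + T)
(13996 - 19267)/y(p(16, 3)) = (13996 - 19267)/(69 + 3) = -5271/72 = -5271*1/72 = -1757/24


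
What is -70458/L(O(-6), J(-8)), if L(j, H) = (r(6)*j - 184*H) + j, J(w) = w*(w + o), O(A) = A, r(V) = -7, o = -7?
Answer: 11743/3674 ≈ 3.1962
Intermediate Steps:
J(w) = w*(-7 + w) (J(w) = w*(w - 7) = w*(-7 + w))
L(j, H) = -184*H - 6*j (L(j, H) = (-7*j - 184*H) + j = (-184*H - 7*j) + j = -184*H - 6*j)
-70458/L(O(-6), J(-8)) = -70458/(-(-1472)*(-7 - 8) - 6*(-6)) = -70458/(-(-1472)*(-15) + 36) = -70458/(-184*120 + 36) = -70458/(-22080 + 36) = -70458/(-22044) = -70458*(-1/22044) = 11743/3674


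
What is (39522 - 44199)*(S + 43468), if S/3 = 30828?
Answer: -635847504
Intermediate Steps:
S = 92484 (S = 3*30828 = 92484)
(39522 - 44199)*(S + 43468) = (39522 - 44199)*(92484 + 43468) = -4677*135952 = -635847504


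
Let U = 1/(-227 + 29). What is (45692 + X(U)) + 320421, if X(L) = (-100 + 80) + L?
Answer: 72486413/198 ≈ 3.6609e+5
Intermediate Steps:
U = -1/198 (U = 1/(-198) = -1/198 ≈ -0.0050505)
X(L) = -20 + L
(45692 + X(U)) + 320421 = (45692 + (-20 - 1/198)) + 320421 = (45692 - 3961/198) + 320421 = 9043055/198 + 320421 = 72486413/198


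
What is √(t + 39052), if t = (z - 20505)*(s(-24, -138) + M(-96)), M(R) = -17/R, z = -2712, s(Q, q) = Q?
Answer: √37897514/8 ≈ 769.51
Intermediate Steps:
t = 17699093/32 (t = (-2712 - 20505)*(-24 - 17/(-96)) = -23217*(-24 - 17*(-1/96)) = -23217*(-24 + 17/96) = -23217*(-2287/96) = 17699093/32 ≈ 5.5310e+5)
√(t + 39052) = √(17699093/32 + 39052) = √(18948757/32) = √37897514/8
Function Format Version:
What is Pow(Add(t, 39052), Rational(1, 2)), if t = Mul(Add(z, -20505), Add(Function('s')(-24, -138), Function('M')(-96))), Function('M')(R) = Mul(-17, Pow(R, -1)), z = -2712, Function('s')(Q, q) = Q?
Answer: Mul(Rational(1, 8), Pow(37897514, Rational(1, 2))) ≈ 769.51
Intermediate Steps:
t = Rational(17699093, 32) (t = Mul(Add(-2712, -20505), Add(-24, Mul(-17, Pow(-96, -1)))) = Mul(-23217, Add(-24, Mul(-17, Rational(-1, 96)))) = Mul(-23217, Add(-24, Rational(17, 96))) = Mul(-23217, Rational(-2287, 96)) = Rational(17699093, 32) ≈ 5.5310e+5)
Pow(Add(t, 39052), Rational(1, 2)) = Pow(Add(Rational(17699093, 32), 39052), Rational(1, 2)) = Pow(Rational(18948757, 32), Rational(1, 2)) = Mul(Rational(1, 8), Pow(37897514, Rational(1, 2)))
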